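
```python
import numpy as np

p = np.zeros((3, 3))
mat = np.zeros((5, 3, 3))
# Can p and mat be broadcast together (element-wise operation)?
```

Yes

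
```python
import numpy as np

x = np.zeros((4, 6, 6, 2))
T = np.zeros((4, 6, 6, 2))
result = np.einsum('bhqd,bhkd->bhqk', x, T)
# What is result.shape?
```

(4, 6, 6, 6)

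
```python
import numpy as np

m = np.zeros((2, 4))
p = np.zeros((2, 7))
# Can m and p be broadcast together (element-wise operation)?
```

No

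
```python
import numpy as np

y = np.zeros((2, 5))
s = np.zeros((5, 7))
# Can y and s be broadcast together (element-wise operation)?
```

No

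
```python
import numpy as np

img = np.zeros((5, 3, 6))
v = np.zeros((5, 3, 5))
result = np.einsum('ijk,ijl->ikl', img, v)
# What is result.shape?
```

(5, 6, 5)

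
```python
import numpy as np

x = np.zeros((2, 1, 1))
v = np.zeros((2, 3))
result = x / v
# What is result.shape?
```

(2, 2, 3)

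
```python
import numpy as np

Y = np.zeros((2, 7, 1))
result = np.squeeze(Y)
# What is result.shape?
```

(2, 7)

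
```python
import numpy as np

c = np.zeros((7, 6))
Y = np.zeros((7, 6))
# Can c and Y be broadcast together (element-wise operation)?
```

Yes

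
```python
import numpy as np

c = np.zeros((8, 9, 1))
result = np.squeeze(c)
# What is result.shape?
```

(8, 9)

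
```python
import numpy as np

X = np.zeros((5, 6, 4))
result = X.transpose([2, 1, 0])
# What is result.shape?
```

(4, 6, 5)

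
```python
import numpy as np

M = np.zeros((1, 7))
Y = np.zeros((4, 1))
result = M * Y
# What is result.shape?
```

(4, 7)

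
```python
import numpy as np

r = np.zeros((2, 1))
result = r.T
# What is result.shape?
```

(1, 2)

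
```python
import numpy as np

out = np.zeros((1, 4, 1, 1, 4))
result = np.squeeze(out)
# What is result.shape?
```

(4, 4)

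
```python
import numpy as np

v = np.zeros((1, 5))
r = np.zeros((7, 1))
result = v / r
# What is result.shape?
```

(7, 5)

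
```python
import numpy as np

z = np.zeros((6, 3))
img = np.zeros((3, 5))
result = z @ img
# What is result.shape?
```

(6, 5)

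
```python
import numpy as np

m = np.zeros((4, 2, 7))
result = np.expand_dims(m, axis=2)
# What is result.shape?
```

(4, 2, 1, 7)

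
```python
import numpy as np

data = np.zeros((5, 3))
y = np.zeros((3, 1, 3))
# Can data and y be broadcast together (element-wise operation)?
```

Yes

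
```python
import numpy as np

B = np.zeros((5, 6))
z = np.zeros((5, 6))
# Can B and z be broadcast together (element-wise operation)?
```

Yes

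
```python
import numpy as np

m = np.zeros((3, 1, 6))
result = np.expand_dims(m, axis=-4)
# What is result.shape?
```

(1, 3, 1, 6)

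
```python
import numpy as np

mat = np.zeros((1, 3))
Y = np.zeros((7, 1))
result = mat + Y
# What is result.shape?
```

(7, 3)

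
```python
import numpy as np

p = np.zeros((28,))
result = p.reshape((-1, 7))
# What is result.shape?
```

(4, 7)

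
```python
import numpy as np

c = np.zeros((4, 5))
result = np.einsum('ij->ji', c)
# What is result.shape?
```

(5, 4)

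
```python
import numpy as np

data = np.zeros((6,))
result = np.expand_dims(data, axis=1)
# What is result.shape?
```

(6, 1)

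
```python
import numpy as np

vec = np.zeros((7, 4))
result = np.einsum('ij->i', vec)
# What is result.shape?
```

(7,)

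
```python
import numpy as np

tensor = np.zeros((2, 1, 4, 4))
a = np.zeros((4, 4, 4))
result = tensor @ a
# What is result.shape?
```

(2, 4, 4, 4)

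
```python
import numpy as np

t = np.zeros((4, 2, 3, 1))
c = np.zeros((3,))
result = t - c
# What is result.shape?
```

(4, 2, 3, 3)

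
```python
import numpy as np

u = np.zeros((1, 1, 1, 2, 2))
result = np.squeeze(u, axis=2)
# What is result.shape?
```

(1, 1, 2, 2)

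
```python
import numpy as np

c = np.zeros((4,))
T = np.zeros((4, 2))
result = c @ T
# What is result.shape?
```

(2,)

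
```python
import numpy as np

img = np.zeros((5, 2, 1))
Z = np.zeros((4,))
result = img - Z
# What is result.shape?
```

(5, 2, 4)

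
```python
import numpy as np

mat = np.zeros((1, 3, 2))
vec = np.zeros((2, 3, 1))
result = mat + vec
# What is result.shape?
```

(2, 3, 2)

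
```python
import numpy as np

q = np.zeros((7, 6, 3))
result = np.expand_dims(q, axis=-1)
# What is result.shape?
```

(7, 6, 3, 1)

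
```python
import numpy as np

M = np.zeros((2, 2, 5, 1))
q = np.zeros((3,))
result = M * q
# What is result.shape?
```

(2, 2, 5, 3)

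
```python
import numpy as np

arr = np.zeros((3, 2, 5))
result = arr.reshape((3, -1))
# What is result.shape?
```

(3, 10)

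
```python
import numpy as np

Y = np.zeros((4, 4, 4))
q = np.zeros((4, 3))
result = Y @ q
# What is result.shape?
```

(4, 4, 3)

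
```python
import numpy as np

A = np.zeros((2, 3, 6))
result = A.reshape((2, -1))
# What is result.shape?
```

(2, 18)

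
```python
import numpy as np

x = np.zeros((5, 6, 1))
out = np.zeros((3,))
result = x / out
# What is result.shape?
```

(5, 6, 3)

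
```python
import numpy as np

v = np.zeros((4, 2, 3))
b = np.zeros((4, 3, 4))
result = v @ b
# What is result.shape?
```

(4, 2, 4)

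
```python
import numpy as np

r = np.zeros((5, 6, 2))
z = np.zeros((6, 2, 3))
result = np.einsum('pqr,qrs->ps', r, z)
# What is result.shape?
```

(5, 3)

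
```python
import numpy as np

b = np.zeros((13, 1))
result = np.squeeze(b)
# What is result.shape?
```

(13,)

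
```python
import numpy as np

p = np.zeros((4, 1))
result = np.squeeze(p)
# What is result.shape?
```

(4,)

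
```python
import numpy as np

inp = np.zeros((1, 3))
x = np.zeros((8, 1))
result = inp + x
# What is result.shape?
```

(8, 3)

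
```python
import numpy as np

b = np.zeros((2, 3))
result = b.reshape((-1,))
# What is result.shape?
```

(6,)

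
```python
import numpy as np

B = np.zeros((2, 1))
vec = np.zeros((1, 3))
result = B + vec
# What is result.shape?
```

(2, 3)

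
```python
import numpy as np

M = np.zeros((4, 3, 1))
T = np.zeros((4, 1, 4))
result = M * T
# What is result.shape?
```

(4, 3, 4)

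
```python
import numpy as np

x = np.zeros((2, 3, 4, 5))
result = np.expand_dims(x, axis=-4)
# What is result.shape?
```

(2, 1, 3, 4, 5)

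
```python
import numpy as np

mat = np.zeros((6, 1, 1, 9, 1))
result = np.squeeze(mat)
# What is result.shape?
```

(6, 9)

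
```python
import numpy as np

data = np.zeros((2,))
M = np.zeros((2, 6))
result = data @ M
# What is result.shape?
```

(6,)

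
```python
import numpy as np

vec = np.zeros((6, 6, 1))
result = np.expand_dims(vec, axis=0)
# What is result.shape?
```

(1, 6, 6, 1)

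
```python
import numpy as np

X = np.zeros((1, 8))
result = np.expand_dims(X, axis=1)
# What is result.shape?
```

(1, 1, 8)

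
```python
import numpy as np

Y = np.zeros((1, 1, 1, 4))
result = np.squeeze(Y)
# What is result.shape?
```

(4,)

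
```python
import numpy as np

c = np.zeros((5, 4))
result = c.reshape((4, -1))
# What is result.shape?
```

(4, 5)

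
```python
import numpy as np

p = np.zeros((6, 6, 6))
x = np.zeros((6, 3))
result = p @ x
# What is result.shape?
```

(6, 6, 3)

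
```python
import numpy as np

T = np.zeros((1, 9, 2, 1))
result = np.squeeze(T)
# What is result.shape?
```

(9, 2)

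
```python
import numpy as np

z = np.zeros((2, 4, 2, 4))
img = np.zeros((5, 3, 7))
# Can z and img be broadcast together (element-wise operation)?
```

No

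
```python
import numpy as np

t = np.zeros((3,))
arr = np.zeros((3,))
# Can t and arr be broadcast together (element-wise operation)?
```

Yes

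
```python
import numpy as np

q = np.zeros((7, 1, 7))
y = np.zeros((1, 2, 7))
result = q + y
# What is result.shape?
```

(7, 2, 7)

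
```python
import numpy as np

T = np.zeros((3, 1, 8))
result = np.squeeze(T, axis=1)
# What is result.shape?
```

(3, 8)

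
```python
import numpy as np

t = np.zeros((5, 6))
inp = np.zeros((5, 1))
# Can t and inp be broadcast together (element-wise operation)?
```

Yes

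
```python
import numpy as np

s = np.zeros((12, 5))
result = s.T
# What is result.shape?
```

(5, 12)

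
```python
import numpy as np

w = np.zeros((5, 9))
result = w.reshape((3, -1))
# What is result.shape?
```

(3, 15)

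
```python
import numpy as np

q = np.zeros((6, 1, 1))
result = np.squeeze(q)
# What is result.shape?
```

(6,)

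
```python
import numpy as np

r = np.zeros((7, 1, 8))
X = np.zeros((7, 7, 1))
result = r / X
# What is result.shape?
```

(7, 7, 8)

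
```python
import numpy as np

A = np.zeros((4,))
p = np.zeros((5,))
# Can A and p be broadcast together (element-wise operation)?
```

No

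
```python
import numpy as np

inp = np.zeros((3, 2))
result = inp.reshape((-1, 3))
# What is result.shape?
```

(2, 3)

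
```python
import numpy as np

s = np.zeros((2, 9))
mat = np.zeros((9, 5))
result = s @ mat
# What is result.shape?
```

(2, 5)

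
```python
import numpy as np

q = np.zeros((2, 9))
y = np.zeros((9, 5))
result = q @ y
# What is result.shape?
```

(2, 5)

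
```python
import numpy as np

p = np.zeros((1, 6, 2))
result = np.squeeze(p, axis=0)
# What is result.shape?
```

(6, 2)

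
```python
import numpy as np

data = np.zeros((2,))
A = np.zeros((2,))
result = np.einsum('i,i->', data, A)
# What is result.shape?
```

()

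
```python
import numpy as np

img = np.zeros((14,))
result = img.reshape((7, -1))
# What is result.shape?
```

(7, 2)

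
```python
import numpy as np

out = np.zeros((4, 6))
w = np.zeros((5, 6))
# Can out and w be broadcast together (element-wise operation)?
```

No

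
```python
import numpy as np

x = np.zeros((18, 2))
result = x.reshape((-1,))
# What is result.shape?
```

(36,)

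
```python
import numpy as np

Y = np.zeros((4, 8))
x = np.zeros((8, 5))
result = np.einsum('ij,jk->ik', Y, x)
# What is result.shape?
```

(4, 5)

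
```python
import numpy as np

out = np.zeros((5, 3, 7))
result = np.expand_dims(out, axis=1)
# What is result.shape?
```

(5, 1, 3, 7)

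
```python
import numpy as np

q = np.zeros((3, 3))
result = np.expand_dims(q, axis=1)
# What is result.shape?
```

(3, 1, 3)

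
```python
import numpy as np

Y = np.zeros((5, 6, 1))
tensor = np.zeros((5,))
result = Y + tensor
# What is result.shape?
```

(5, 6, 5)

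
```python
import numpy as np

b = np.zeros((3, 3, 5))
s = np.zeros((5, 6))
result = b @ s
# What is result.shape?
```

(3, 3, 6)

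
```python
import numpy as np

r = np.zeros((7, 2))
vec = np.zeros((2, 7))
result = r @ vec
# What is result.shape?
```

(7, 7)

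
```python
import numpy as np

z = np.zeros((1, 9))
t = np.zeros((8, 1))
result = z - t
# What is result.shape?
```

(8, 9)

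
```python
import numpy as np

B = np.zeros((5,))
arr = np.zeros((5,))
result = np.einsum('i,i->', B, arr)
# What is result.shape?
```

()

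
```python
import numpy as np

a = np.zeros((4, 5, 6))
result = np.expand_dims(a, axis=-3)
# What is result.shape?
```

(4, 1, 5, 6)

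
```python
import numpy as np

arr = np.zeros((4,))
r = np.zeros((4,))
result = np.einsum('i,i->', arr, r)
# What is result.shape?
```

()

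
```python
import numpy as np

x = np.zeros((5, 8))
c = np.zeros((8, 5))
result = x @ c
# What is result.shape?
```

(5, 5)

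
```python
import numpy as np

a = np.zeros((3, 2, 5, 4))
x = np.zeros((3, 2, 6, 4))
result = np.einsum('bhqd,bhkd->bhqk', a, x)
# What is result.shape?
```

(3, 2, 5, 6)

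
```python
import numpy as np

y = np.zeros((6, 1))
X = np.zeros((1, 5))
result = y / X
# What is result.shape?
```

(6, 5)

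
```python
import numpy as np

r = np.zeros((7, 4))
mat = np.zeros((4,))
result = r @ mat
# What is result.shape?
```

(7,)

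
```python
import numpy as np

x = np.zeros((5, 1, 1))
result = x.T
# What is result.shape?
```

(1, 1, 5)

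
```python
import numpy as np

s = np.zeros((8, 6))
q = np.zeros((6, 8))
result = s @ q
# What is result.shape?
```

(8, 8)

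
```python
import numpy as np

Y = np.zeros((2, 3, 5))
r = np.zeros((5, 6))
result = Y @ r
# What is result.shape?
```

(2, 3, 6)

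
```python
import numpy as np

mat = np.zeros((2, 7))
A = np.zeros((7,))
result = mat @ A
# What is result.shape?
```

(2,)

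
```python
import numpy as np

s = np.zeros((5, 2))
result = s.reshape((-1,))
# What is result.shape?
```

(10,)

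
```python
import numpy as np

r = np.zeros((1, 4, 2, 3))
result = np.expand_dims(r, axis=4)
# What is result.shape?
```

(1, 4, 2, 3, 1)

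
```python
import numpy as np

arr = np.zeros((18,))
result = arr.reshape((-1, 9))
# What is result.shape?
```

(2, 9)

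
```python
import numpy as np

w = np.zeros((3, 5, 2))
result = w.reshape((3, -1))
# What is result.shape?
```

(3, 10)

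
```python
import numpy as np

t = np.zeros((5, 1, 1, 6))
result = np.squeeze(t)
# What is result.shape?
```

(5, 6)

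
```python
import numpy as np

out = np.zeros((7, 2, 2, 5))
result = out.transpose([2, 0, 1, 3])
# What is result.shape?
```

(2, 7, 2, 5)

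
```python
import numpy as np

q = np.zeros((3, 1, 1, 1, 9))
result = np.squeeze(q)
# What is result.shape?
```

(3, 9)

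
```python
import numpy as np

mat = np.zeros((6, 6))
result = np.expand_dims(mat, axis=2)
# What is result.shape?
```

(6, 6, 1)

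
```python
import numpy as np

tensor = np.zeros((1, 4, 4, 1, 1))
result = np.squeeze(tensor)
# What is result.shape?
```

(4, 4)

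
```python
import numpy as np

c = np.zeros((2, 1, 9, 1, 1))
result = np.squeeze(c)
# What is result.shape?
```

(2, 9)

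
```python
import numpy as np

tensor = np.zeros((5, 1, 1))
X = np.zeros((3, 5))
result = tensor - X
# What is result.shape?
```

(5, 3, 5)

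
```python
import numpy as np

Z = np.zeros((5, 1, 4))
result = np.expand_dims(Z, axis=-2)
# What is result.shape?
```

(5, 1, 1, 4)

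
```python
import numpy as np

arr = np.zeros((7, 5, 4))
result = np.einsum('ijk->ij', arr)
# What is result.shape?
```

(7, 5)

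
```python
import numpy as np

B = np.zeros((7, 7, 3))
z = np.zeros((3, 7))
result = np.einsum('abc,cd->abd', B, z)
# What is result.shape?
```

(7, 7, 7)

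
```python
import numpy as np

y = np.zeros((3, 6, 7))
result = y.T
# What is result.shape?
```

(7, 6, 3)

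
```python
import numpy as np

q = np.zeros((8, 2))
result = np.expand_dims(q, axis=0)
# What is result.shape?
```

(1, 8, 2)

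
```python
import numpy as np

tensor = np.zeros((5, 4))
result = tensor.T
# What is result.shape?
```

(4, 5)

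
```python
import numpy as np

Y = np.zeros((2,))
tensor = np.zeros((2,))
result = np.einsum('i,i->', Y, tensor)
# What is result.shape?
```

()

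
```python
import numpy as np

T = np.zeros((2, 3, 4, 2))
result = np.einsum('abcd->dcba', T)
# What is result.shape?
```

(2, 4, 3, 2)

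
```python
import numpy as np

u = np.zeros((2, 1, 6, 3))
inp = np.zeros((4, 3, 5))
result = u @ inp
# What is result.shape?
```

(2, 4, 6, 5)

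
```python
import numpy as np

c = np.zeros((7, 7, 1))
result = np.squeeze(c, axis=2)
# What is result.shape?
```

(7, 7)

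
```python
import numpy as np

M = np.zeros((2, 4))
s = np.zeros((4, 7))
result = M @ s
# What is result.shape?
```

(2, 7)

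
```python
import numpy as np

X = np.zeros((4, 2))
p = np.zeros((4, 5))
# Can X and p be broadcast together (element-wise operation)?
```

No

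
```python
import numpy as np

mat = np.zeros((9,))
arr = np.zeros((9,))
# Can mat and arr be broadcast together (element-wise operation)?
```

Yes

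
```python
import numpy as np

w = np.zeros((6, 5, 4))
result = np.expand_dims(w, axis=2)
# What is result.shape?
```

(6, 5, 1, 4)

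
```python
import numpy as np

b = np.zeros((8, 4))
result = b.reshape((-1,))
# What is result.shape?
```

(32,)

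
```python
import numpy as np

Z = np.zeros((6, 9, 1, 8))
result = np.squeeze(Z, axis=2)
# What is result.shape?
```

(6, 9, 8)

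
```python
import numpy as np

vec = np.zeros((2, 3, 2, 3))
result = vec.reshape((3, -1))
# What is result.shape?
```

(3, 12)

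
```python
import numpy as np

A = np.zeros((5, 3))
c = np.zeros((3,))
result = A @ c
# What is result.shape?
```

(5,)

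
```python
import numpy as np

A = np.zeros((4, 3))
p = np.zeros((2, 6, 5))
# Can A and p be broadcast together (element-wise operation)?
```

No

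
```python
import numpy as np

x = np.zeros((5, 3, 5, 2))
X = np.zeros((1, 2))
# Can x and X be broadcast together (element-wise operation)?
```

Yes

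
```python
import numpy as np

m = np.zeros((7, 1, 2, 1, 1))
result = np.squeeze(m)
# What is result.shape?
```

(7, 2)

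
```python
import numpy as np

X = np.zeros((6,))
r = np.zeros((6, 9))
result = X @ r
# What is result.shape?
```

(9,)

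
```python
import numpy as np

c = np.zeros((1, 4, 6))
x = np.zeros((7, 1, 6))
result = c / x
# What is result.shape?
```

(7, 4, 6)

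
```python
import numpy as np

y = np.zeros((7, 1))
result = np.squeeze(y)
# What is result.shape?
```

(7,)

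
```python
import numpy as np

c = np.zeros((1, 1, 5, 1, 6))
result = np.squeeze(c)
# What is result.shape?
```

(5, 6)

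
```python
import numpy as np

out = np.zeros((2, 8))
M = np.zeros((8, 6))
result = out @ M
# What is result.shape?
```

(2, 6)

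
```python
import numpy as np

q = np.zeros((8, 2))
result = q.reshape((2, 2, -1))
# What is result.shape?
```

(2, 2, 4)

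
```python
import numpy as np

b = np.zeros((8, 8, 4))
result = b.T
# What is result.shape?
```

(4, 8, 8)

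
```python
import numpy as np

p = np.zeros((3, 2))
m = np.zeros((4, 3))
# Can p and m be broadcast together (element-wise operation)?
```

No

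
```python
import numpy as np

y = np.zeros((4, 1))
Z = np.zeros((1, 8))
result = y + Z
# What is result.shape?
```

(4, 8)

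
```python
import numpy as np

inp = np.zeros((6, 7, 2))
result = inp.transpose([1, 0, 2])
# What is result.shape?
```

(7, 6, 2)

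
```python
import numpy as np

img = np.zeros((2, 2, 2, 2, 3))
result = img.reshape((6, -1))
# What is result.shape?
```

(6, 8)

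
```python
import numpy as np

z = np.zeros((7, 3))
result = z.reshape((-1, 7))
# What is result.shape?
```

(3, 7)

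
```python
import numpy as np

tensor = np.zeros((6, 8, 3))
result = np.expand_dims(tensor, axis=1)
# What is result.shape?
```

(6, 1, 8, 3)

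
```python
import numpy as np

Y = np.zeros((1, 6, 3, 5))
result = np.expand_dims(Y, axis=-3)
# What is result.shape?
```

(1, 6, 1, 3, 5)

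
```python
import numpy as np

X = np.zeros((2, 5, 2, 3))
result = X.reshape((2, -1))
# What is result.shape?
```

(2, 30)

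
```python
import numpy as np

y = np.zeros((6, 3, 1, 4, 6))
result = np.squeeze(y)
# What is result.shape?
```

(6, 3, 4, 6)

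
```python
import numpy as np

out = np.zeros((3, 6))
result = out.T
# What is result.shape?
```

(6, 3)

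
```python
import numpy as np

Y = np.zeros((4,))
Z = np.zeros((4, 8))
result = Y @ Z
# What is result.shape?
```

(8,)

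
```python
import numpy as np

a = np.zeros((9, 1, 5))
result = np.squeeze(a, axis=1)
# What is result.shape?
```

(9, 5)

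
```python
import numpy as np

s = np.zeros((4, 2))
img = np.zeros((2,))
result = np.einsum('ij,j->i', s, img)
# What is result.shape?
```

(4,)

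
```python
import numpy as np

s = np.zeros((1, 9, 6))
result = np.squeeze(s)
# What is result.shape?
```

(9, 6)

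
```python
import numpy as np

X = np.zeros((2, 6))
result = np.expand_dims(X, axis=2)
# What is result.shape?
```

(2, 6, 1)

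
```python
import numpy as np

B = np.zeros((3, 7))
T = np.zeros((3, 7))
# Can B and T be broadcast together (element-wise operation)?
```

Yes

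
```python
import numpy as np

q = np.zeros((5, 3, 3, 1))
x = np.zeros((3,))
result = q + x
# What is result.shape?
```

(5, 3, 3, 3)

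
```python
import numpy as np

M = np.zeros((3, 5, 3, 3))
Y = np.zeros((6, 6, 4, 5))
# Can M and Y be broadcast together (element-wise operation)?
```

No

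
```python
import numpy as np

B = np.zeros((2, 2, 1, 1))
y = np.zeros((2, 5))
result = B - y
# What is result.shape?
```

(2, 2, 2, 5)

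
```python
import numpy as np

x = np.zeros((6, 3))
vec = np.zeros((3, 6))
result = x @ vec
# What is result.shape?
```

(6, 6)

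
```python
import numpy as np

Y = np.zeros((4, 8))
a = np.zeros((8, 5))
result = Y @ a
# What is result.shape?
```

(4, 5)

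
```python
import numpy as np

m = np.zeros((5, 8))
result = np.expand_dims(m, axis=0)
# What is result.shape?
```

(1, 5, 8)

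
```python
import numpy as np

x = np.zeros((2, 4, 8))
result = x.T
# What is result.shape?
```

(8, 4, 2)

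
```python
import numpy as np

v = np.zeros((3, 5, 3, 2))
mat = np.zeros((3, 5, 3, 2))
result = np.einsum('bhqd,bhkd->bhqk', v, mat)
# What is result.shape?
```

(3, 5, 3, 3)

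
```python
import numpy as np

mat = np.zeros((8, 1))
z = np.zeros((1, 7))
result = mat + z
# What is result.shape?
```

(8, 7)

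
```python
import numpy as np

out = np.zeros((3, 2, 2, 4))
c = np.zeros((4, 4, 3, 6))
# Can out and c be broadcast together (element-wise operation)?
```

No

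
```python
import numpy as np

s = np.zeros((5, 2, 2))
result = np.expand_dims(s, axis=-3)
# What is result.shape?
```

(5, 1, 2, 2)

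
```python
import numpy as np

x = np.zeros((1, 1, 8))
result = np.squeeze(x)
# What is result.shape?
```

(8,)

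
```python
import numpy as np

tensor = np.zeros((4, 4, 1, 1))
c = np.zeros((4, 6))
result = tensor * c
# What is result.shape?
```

(4, 4, 4, 6)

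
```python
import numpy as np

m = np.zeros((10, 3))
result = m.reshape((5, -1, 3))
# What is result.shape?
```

(5, 2, 3)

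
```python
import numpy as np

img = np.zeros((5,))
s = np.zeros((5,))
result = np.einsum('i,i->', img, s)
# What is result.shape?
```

()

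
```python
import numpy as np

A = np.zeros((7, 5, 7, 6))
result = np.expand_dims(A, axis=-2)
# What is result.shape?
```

(7, 5, 7, 1, 6)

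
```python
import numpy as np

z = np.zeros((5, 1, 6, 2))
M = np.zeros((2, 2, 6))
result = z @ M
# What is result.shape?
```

(5, 2, 6, 6)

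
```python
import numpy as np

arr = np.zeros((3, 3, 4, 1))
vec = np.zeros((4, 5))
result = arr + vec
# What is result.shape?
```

(3, 3, 4, 5)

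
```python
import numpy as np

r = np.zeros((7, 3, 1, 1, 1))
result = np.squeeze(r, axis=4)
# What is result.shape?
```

(7, 3, 1, 1)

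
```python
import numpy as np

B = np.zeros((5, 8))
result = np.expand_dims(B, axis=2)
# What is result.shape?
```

(5, 8, 1)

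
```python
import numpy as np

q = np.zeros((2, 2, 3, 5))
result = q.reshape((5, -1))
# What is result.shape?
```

(5, 12)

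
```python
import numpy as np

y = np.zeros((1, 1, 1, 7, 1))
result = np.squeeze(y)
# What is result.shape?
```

(7,)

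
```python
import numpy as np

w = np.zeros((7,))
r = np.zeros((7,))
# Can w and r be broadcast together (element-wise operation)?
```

Yes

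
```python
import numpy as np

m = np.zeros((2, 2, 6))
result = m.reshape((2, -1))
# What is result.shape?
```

(2, 12)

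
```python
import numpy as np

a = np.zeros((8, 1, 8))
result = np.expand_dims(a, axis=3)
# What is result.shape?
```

(8, 1, 8, 1)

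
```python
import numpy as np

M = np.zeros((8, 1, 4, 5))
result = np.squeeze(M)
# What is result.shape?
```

(8, 4, 5)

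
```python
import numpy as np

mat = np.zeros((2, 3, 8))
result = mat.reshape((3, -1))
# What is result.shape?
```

(3, 16)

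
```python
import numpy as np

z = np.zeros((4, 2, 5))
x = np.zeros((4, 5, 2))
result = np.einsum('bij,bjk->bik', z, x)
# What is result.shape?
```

(4, 2, 2)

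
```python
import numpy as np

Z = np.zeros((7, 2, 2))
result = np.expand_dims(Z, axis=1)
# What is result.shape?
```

(7, 1, 2, 2)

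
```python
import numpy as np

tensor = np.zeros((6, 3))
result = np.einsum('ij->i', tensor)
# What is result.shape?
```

(6,)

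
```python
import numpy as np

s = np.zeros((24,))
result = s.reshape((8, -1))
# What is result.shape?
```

(8, 3)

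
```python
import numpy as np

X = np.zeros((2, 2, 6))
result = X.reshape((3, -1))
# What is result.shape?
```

(3, 8)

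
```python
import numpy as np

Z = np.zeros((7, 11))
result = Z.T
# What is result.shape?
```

(11, 7)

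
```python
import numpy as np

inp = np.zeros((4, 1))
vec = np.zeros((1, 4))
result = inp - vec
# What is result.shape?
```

(4, 4)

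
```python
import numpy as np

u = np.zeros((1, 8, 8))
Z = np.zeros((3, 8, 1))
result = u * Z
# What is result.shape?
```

(3, 8, 8)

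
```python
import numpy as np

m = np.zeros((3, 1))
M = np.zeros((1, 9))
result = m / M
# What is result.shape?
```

(3, 9)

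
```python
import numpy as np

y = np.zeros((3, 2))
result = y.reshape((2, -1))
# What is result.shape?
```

(2, 3)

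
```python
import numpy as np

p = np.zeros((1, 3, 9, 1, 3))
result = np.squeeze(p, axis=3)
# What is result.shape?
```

(1, 3, 9, 3)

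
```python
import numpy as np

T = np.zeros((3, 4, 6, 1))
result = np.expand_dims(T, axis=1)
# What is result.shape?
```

(3, 1, 4, 6, 1)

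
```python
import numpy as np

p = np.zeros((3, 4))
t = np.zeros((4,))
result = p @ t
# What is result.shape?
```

(3,)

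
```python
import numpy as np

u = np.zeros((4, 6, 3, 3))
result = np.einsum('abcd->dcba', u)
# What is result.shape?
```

(3, 3, 6, 4)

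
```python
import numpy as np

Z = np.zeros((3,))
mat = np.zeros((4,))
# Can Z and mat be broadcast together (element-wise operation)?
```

No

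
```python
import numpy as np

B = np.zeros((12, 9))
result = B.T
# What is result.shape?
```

(9, 12)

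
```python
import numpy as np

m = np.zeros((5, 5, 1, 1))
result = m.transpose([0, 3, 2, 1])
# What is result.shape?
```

(5, 1, 1, 5)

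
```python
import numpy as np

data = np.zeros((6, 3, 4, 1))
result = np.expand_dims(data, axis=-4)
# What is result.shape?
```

(6, 1, 3, 4, 1)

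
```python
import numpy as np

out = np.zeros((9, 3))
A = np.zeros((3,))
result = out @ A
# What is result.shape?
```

(9,)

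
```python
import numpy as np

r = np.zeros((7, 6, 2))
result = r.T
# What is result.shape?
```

(2, 6, 7)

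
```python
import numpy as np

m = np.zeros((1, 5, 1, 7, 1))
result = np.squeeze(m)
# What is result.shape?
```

(5, 7)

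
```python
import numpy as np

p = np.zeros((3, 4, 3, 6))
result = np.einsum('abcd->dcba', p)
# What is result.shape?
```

(6, 3, 4, 3)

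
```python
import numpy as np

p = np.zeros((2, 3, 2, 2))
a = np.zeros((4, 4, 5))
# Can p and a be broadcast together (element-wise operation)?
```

No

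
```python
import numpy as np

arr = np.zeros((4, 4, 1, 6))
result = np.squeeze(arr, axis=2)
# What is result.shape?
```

(4, 4, 6)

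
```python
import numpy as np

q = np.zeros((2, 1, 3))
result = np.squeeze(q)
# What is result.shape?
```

(2, 3)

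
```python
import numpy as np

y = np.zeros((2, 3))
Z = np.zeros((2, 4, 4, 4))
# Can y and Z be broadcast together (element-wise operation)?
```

No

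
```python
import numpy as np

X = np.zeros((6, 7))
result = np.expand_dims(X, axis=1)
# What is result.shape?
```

(6, 1, 7)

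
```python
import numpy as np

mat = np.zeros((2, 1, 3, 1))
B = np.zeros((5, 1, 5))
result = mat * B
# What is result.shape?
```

(2, 5, 3, 5)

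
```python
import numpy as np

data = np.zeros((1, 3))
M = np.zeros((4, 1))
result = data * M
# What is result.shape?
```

(4, 3)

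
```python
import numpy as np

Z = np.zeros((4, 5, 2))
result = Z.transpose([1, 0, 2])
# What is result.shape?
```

(5, 4, 2)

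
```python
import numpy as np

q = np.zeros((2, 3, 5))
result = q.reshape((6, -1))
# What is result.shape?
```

(6, 5)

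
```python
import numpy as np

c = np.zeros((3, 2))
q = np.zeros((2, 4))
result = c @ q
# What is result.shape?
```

(3, 4)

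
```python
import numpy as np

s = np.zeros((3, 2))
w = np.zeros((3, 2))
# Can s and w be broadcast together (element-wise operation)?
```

Yes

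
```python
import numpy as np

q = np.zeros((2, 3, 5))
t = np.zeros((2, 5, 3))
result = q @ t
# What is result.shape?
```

(2, 3, 3)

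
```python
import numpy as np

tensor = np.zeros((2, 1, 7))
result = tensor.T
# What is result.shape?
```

(7, 1, 2)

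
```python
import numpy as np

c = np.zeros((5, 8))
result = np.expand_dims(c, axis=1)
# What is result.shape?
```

(5, 1, 8)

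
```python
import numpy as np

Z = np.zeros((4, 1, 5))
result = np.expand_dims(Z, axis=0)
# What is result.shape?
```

(1, 4, 1, 5)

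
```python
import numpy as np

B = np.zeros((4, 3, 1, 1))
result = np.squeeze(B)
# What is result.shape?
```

(4, 3)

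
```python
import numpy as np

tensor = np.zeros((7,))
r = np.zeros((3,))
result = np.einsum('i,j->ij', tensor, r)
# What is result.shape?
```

(7, 3)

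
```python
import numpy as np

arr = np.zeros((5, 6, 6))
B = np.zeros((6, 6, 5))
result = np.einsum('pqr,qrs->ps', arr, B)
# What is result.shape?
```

(5, 5)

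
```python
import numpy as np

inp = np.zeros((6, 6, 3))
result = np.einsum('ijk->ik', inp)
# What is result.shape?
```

(6, 3)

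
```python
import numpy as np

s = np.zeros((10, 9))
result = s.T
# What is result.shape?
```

(9, 10)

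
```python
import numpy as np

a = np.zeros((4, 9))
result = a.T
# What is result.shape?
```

(9, 4)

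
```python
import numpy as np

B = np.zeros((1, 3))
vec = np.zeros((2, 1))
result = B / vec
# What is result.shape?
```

(2, 3)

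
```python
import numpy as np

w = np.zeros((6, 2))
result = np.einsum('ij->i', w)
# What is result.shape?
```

(6,)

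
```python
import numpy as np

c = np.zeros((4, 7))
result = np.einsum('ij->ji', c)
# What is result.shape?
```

(7, 4)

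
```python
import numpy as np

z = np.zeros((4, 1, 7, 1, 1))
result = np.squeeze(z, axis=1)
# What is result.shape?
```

(4, 7, 1, 1)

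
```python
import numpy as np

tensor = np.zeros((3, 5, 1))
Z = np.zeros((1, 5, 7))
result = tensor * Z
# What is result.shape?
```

(3, 5, 7)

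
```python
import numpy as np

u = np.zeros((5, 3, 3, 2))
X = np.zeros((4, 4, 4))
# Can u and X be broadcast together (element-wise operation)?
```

No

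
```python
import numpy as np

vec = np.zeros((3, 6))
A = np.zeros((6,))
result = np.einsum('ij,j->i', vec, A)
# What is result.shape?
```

(3,)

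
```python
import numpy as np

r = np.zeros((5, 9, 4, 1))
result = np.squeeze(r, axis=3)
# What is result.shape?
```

(5, 9, 4)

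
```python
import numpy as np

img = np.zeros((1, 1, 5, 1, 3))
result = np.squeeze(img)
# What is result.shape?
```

(5, 3)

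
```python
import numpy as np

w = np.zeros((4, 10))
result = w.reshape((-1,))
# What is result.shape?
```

(40,)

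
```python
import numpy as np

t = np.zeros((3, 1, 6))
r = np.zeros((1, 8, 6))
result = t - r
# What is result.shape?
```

(3, 8, 6)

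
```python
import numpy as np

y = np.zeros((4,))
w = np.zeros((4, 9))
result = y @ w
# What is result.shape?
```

(9,)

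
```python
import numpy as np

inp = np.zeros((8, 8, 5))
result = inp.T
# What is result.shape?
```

(5, 8, 8)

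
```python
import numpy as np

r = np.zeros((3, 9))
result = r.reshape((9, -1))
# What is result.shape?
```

(9, 3)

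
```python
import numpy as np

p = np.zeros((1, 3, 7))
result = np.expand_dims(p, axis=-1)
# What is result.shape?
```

(1, 3, 7, 1)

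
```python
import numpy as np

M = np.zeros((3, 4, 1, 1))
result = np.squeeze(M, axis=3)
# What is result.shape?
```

(3, 4, 1)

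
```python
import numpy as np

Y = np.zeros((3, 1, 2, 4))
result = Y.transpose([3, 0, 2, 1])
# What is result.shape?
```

(4, 3, 2, 1)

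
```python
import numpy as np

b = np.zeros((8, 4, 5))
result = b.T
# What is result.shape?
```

(5, 4, 8)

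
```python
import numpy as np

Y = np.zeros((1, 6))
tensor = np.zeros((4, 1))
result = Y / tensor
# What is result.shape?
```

(4, 6)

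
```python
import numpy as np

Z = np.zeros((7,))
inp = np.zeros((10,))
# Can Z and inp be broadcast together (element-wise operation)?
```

No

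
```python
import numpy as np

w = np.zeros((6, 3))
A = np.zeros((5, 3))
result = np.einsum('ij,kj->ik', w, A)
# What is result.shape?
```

(6, 5)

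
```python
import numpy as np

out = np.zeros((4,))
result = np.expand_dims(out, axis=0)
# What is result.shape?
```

(1, 4)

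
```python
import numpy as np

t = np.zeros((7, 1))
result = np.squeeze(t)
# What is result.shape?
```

(7,)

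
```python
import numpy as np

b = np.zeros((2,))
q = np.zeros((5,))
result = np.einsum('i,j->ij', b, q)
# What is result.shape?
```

(2, 5)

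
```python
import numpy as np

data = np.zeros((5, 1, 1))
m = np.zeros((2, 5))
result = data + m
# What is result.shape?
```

(5, 2, 5)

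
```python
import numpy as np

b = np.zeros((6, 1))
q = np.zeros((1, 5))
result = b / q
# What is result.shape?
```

(6, 5)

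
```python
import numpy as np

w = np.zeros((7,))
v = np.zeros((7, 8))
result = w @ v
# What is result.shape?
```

(8,)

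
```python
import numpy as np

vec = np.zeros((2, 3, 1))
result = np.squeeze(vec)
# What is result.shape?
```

(2, 3)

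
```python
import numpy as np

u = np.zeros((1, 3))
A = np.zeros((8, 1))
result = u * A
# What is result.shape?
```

(8, 3)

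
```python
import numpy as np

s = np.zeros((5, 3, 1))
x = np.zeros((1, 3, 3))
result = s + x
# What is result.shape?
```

(5, 3, 3)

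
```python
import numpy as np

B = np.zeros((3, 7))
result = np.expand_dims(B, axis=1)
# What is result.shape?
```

(3, 1, 7)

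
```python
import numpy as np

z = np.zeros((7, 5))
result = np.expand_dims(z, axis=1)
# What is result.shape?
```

(7, 1, 5)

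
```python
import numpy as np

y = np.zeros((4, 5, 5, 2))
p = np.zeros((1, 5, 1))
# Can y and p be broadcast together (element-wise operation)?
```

Yes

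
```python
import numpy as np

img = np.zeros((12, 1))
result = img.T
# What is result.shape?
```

(1, 12)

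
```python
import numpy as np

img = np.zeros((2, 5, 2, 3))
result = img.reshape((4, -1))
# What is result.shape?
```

(4, 15)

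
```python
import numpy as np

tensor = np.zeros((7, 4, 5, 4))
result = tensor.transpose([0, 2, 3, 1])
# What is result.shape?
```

(7, 5, 4, 4)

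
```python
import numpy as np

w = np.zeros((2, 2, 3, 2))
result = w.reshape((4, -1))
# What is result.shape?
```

(4, 6)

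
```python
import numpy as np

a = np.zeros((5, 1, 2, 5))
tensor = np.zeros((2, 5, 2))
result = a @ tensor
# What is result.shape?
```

(5, 2, 2, 2)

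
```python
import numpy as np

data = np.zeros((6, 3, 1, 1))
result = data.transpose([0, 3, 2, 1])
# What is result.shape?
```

(6, 1, 1, 3)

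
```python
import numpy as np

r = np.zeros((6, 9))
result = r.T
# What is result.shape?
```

(9, 6)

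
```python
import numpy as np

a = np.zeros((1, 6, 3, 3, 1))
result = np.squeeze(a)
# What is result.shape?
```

(6, 3, 3)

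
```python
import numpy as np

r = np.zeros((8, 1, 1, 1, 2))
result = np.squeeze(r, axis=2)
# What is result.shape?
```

(8, 1, 1, 2)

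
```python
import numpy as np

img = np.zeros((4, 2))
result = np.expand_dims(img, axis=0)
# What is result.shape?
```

(1, 4, 2)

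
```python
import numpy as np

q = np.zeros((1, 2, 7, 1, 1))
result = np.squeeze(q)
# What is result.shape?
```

(2, 7)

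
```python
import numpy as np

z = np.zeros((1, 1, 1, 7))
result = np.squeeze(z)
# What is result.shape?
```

(7,)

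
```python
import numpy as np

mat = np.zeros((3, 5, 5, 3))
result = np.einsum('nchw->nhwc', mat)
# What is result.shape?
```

(3, 5, 3, 5)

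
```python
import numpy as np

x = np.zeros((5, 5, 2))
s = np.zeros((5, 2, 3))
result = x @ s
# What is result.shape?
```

(5, 5, 3)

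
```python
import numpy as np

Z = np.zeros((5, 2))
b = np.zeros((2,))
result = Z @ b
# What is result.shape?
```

(5,)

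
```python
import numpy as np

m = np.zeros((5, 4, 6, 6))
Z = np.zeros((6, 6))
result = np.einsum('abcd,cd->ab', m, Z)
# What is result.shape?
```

(5, 4)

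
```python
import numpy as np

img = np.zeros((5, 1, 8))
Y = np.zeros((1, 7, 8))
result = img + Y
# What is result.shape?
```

(5, 7, 8)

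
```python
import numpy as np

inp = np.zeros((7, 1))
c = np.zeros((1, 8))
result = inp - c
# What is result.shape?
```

(7, 8)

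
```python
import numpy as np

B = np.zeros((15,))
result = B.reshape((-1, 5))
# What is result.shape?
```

(3, 5)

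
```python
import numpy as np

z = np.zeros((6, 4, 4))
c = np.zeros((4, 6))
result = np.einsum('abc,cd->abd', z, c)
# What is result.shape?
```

(6, 4, 6)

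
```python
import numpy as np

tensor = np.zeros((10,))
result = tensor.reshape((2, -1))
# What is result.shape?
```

(2, 5)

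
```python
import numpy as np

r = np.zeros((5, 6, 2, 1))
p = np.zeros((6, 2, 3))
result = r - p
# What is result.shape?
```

(5, 6, 2, 3)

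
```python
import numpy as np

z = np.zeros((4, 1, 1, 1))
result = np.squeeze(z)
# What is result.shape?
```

(4,)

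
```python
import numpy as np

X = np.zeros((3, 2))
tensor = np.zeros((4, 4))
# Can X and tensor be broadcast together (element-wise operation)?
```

No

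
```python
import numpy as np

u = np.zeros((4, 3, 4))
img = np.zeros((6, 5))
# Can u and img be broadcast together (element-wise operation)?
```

No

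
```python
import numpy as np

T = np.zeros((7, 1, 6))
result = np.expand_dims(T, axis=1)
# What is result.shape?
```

(7, 1, 1, 6)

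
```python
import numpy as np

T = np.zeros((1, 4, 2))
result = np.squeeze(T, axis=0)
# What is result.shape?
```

(4, 2)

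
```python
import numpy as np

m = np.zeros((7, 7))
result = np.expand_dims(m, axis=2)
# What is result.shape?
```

(7, 7, 1)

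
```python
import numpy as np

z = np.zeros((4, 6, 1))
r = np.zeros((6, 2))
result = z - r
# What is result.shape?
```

(4, 6, 2)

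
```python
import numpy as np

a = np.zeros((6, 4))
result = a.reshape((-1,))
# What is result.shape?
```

(24,)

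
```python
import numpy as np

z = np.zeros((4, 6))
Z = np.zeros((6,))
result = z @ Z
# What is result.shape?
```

(4,)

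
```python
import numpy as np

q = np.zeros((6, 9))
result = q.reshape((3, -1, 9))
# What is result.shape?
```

(3, 2, 9)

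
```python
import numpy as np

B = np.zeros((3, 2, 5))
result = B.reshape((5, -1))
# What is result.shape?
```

(5, 6)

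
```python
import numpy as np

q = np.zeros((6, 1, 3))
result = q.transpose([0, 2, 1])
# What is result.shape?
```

(6, 3, 1)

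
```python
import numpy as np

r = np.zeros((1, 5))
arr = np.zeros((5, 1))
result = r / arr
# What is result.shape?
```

(5, 5)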